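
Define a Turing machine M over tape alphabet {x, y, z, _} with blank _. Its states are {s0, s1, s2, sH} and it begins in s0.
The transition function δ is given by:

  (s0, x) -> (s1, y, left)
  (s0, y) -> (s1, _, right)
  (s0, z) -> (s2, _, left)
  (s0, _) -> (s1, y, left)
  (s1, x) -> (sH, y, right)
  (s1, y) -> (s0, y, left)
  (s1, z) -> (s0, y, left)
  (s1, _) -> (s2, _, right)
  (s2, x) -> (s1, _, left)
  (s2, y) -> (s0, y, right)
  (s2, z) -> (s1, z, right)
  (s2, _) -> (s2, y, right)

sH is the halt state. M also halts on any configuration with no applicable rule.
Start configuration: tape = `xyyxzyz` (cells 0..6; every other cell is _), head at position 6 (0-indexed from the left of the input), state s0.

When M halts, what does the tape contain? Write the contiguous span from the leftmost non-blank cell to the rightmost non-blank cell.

yyy__yy

s0 | xyyxzy[z]   read z → write _, move left, go to s2
s2 | xyyxz[y]_   read y → write y, move right, go to s0
s0 | xyyxzy[_]   read _ → write y, move left, go to s1
s1 | xyyxz[y]y   read y → write y, move left, go to s0
s0 | xyyx[z]yy   read z → write _, move left, go to s2
s2 | xyy[x]_yy   read x → write _, move left, go to s1
s1 | xy[y]__yy   read y → write y, move left, go to s0
s0 | x[y]y__yy   read y → write _, move right, go to s1
s1 | x_[y]__yy   read y → write y, move left, go to s0
s0 | x[_]y__yy   read _ → write y, move left, go to s1
s1 | [x]yy__yy   read x → write y, move right, go to sH
sH | y[y]y__yy
The non-blank tape span at halt is yyy__yy.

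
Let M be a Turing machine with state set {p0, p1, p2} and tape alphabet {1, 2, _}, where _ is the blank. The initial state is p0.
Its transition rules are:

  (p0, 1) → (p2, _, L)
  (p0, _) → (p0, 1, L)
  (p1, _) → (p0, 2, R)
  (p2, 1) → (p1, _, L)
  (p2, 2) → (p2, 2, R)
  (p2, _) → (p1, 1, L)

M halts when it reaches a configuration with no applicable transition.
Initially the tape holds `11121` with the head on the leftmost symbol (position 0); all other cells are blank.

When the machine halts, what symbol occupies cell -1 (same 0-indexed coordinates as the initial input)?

p0 | __[1]1121   read 1 → write _, move L, go to p2
p2 | _[_]_1121   read _ → write 1, move L, go to p1
p1 | [_]1_1121   read _ → write 2, move R, go to p0
p0 | 2[1]_1121   read 1 → write _, move L, go to p2
p2 | [2]__1121   read 2 → write 2, move R, go to p2
p2 | 2[_]_1121   read _ → write 1, move L, go to p1
p1 | [2]1_1121
Cell -1 holds 1 when M halts.

1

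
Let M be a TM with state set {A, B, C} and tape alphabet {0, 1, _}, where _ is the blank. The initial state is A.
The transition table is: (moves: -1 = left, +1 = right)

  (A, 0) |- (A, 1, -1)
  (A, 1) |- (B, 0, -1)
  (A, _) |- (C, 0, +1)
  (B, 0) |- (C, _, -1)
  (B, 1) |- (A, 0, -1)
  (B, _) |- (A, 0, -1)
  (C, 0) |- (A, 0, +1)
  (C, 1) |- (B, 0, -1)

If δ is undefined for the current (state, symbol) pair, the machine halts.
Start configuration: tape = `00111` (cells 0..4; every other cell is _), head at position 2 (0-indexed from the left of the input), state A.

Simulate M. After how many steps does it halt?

16

A | 00[1]11__   read 1 → write 0, move -1, go to B
B | 0[0]011__   read 0 → write _, move -1, go to C
C | [0]_011__   read 0 → write 0, move +1, go to A
A | 0[_]011__   read _ → write 0, move +1, go to C
C | 00[0]11__   read 0 → write 0, move +1, go to A
A | 000[1]1__   read 1 → write 0, move -1, go to B
B | 00[0]01__   read 0 → write _, move -1, go to C
C | 0[0]_01__   read 0 → write 0, move +1, go to A
A | 00[_]01__   read _ → write 0, move +1, go to C
C | 000[0]1__   read 0 → write 0, move +1, go to A
A | 0000[1]__   read 1 → write 0, move -1, go to B
B | 000[0]0__   read 0 → write _, move -1, go to C
C | 00[0]_0__   read 0 → write 0, move +1, go to A
A | 000[_]0__   read _ → write 0, move +1, go to C
C | 0000[0]__   read 0 → write 0, move +1, go to A
A | 00000[_]_   read _ → write 0, move +1, go to C
C | 000000[_]
M halts after 16 transitions.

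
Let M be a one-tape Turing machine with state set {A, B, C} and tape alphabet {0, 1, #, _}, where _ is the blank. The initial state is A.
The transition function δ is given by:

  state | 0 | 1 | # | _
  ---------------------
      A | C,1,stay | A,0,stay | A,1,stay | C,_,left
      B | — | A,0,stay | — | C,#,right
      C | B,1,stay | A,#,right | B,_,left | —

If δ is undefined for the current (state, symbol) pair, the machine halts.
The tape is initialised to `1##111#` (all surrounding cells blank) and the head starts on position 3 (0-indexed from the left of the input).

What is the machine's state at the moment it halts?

B

state=A head=3 tape=1##[1]11#_   (A,1)→(A,0,stay)
state=A head=3 tape=1##[0]11#_   (A,0)→(C,1,stay)
state=C head=3 tape=1##[1]11#_   (C,1)→(A,#,right)
state=A head=4 tape=1###[1]1#_   (A,1)→(A,0,stay)
state=A head=4 tape=1###[0]1#_   (A,0)→(C,1,stay)
state=C head=4 tape=1###[1]1#_   (C,1)→(A,#,right)
state=A head=5 tape=1####[1]#_   (A,1)→(A,0,stay)
state=A head=5 tape=1####[0]#_   (A,0)→(C,1,stay)
state=C head=5 tape=1####[1]#_   (C,1)→(A,#,right)
state=A head=6 tape=1#####[#]_   (A,#)→(A,1,stay)
state=A head=6 tape=1#####[1]_   (A,1)→(A,0,stay)
state=A head=6 tape=1#####[0]_   (A,0)→(C,1,stay)
state=C head=6 tape=1#####[1]_   (C,1)→(A,#,right)
state=A head=7 tape=1######[_]   (A,_)→(C,_,left)
state=C head=6 tape=1#####[#]_   (C,#)→(B,_,left)
state=B head=5 tape=1####[#]__
No transition is defined for (B, #); M halts in state B.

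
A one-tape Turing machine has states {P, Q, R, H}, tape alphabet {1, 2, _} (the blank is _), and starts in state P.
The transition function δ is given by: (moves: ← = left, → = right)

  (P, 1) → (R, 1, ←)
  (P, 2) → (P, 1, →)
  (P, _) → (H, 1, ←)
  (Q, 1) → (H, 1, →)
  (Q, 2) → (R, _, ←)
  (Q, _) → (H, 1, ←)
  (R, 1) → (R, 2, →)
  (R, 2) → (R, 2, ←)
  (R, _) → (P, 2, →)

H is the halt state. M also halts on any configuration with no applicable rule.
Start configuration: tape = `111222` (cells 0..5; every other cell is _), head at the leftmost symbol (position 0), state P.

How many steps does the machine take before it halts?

27

P | ___[1]11222_   read 1 → write 1, move ←, go to R
R | __[_]111222_   read _ → write 2, move →, go to P
P | __2[1]11222_   read 1 → write 1, move ←, go to R
R | __[2]111222_   read 2 → write 2, move ←, go to R
R | _[_]2111222_   read _ → write 2, move →, go to P
P | _2[2]111222_   read 2 → write 1, move →, go to P
P | _21[1]11222_   read 1 → write 1, move ←, go to R
R | _2[1]111222_   read 1 → write 2, move →, go to R
R | _22[1]11222_   read 1 → write 2, move →, go to R
R | _222[1]1222_   read 1 → write 2, move →, go to R
R | _2222[1]222_   read 1 → write 2, move →, go to R
R | _22222[2]22_   read 2 → write 2, move ←, go to R
R | _2222[2]222_   read 2 → write 2, move ←, go to R
R | _222[2]2222_   read 2 → write 2, move ←, go to R
R | _22[2]22222_   read 2 → write 2, move ←, go to R
R | _2[2]222222_   read 2 → write 2, move ←, go to R
R | _[2]2222222_   read 2 → write 2, move ←, go to R
R | [_]22222222_   read _ → write 2, move →, go to P
P | 2[2]2222222_   read 2 → write 1, move →, go to P
P | 21[2]222222_   read 2 → write 1, move →, go to P
P | 211[2]22222_   read 2 → write 1, move →, go to P
P | 2111[2]2222_   read 2 → write 1, move →, go to P
P | 21111[2]222_   read 2 → write 1, move →, go to P
P | 211111[2]22_   read 2 → write 1, move →, go to P
P | 2111111[2]2_   read 2 → write 1, move →, go to P
P | 21111111[2]_   read 2 → write 1, move →, go to P
P | 211111111[_]   read _ → write 1, move ←, go to H
H | 21111111[1]1
M halts after 27 transitions.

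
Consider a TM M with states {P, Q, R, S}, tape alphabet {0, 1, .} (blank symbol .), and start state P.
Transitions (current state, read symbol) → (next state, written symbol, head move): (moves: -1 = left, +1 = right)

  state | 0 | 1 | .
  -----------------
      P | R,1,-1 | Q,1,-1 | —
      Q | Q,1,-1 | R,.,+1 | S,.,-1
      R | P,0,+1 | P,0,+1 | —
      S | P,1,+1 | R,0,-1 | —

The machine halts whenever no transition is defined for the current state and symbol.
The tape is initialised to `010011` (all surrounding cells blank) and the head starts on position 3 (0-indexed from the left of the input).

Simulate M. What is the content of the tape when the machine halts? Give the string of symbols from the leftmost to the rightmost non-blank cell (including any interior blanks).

P | 010[0]11   read 0 → write 1, move -1, go to R
R | 01[0]111   read 0 → write 0, move +1, go to P
P | 010[1]11   read 1 → write 1, move -1, go to Q
Q | 01[0]111   read 0 → write 1, move -1, go to Q
Q | 0[1]1111   read 1 → write ., move +1, go to R
R | 0.[1]111   read 1 → write 0, move +1, go to P
P | 0.0[1]11   read 1 → write 1, move -1, go to Q
Q | 0.[0]111   read 0 → write 1, move -1, go to Q
Q | 0[.]1111   read . → write ., move -1, go to S
S | [0].1111   read 0 → write 1, move +1, go to P
P | 1[.]1111
The non-blank tape span at halt is 1.1111.

1.1111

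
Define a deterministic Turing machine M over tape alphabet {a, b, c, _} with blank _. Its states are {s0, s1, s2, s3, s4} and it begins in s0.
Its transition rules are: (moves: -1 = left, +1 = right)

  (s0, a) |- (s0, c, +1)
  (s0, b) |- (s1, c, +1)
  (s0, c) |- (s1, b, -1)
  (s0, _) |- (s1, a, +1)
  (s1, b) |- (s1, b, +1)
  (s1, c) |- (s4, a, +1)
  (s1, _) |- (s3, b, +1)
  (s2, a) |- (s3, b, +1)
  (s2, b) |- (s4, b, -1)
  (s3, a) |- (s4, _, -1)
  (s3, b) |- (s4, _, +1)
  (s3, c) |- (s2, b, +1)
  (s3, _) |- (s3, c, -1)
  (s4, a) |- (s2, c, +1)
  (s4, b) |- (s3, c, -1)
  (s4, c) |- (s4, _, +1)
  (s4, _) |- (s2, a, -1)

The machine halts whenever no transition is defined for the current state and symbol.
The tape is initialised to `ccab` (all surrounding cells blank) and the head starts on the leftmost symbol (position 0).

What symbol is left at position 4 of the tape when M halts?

a

state=s0 head=0 tape=_[c]cab_   (s0,c)→(s1,b,-1)
state=s1 head=-1 tape=[_]bcab_   (s1,_)→(s3,b,+1)
state=s3 head=0 tape=b[b]cab_   (s3,b)→(s4,_,+1)
state=s4 head=1 tape=b_[c]ab_   (s4,c)→(s4,_,+1)
state=s4 head=2 tape=b__[a]b_   (s4,a)→(s2,c,+1)
state=s2 head=3 tape=b__c[b]_   (s2,b)→(s4,b,-1)
state=s4 head=2 tape=b__[c]b_   (s4,c)→(s4,_,+1)
state=s4 head=3 tape=b___[b]_   (s4,b)→(s3,c,-1)
state=s3 head=2 tape=b__[_]c_   (s3,_)→(s3,c,-1)
state=s3 head=1 tape=b_[_]cc_   (s3,_)→(s3,c,-1)
state=s3 head=0 tape=b[_]ccc_   (s3,_)→(s3,c,-1)
state=s3 head=-1 tape=[b]cccc_   (s3,b)→(s4,_,+1)
state=s4 head=0 tape=_[c]ccc_   (s4,c)→(s4,_,+1)
state=s4 head=1 tape=__[c]cc_   (s4,c)→(s4,_,+1)
state=s4 head=2 tape=___[c]c_   (s4,c)→(s4,_,+1)
state=s4 head=3 tape=____[c]_   (s4,c)→(s4,_,+1)
state=s4 head=4 tape=_____[_]   (s4,_)→(s2,a,-1)
state=s2 head=3 tape=____[_]a
Cell 4 holds a when M halts.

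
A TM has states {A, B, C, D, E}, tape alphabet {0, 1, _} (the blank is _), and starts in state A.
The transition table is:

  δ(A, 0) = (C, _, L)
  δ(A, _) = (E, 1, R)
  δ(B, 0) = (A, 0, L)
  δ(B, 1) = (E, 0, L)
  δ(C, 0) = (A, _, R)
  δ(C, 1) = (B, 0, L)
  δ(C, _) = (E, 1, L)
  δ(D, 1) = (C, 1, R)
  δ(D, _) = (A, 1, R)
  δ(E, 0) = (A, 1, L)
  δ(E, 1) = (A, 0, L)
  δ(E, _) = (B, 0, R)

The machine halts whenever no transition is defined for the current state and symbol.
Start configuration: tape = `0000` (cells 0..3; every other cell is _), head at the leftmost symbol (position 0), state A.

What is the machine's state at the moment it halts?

A

A | ___[0]000   read 0 → write _, move L, go to C
C | __[_]_000   read _ → write 1, move L, go to E
E | _[_]1_000   read _ → write 0, move R, go to B
B | _0[1]_000   read 1 → write 0, move L, go to E
E | _[0]0_000   read 0 → write 1, move L, go to A
A | [_]10_000   read _ → write 1, move R, go to E
E | 1[1]0_000   read 1 → write 0, move L, go to A
A | [1]00_000
No transition is defined for (A, 1); M halts in state A.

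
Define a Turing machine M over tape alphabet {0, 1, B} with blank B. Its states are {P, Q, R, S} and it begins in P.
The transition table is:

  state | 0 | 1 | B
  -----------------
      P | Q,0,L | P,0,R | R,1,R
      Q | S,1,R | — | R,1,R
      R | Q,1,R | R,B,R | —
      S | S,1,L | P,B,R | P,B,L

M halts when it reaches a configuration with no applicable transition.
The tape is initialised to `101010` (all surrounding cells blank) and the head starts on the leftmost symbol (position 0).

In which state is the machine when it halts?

P | [1]01010BB   read 1 → write 0, move R, go to P
P | 0[0]1010BB   read 0 → write 0, move L, go to Q
Q | [0]01010BB   read 0 → write 1, move R, go to S
S | 1[0]1010BB   read 0 → write 1, move L, go to S
S | [1]11010BB   read 1 → write B, move R, go to P
P | B[1]1010BB   read 1 → write 0, move R, go to P
P | B0[1]010BB   read 1 → write 0, move R, go to P
P | B00[0]10BB   read 0 → write 0, move L, go to Q
Q | B0[0]010BB   read 0 → write 1, move R, go to S
S | B01[0]10BB   read 0 → write 1, move L, go to S
S | B0[1]110BB   read 1 → write B, move R, go to P
P | B0B[1]10BB   read 1 → write 0, move R, go to P
P | B0B0[1]0BB   read 1 → write 0, move R, go to P
P | B0B00[0]BB   read 0 → write 0, move L, go to Q
Q | B0B0[0]0BB   read 0 → write 1, move R, go to S
S | B0B01[0]BB   read 0 → write 1, move L, go to S
S | B0B0[1]1BB   read 1 → write B, move R, go to P
P | B0B0B[1]BB   read 1 → write 0, move R, go to P
P | B0B0B0[B]B   read B → write 1, move R, go to R
R | B0B0B01[B]
No transition is defined for (R, B); M halts in state R.

R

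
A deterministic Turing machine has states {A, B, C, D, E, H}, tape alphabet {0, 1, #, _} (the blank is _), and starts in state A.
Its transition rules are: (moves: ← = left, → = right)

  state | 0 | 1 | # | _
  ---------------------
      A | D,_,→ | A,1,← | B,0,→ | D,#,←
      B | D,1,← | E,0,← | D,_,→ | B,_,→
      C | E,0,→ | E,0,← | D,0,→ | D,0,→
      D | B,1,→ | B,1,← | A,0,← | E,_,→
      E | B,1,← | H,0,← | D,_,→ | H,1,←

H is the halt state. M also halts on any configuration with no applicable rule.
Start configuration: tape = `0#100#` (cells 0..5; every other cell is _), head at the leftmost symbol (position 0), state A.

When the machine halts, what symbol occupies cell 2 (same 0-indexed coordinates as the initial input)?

0

A | _[0]#100#   read 0 → write _, move →, go to D
D | __[#]100#   read # → write 0, move ←, go to A
A | _[_]0100#   read _ → write #, move ←, go to D
D | [_]#0100#   read _ → write _, move →, go to E
E | _[#]0100#   read # → write _, move →, go to D
D | __[0]100#   read 0 → write 1, move →, go to B
B | __1[1]00#   read 1 → write 0, move ←, go to E
E | __[1]000#   read 1 → write 0, move ←, go to H
H | _[_]0000#
Cell 2 holds 0 when M halts.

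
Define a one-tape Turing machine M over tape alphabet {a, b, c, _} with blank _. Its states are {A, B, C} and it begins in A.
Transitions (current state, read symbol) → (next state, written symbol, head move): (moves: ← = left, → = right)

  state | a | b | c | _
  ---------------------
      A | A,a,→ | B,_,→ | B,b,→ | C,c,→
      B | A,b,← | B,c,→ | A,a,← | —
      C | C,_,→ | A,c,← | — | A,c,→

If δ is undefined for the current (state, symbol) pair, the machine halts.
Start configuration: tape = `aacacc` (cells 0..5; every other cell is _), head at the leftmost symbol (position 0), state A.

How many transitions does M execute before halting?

16

state=A head=0 tape=[a]acacc_   (A,a)→(A,a,→)
state=A head=1 tape=a[a]cacc_   (A,a)→(A,a,→)
state=A head=2 tape=aa[c]acc_   (A,c)→(B,b,→)
state=B head=3 tape=aab[a]cc_   (B,a)→(A,b,←)
state=A head=2 tape=aa[b]bcc_   (A,b)→(B,_,→)
state=B head=3 tape=aa_[b]cc_   (B,b)→(B,c,→)
state=B head=4 tape=aa_c[c]c_   (B,c)→(A,a,←)
state=A head=3 tape=aa_[c]ac_   (A,c)→(B,b,→)
state=B head=4 tape=aa_b[a]c_   (B,a)→(A,b,←)
state=A head=3 tape=aa_[b]bc_   (A,b)→(B,_,→)
state=B head=4 tape=aa__[b]c_   (B,b)→(B,c,→)
state=B head=5 tape=aa__c[c]_   (B,c)→(A,a,←)
state=A head=4 tape=aa__[c]a_   (A,c)→(B,b,→)
state=B head=5 tape=aa__b[a]_   (B,a)→(A,b,←)
state=A head=4 tape=aa__[b]b_   (A,b)→(B,_,→)
state=B head=5 tape=aa___[b]_   (B,b)→(B,c,→)
state=B head=6 tape=aa___c[_]
M halts after 16 transitions.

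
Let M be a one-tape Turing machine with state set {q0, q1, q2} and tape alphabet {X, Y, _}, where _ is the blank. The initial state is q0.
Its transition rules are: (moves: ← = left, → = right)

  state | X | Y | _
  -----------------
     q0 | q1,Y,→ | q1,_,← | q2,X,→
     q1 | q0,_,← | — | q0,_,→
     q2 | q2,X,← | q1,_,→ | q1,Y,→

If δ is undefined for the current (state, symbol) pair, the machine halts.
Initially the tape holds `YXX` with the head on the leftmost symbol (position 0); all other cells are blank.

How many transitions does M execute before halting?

23

q0 | __[Y]XX   read Y → write _, move ←, go to q1
q1 | _[_]_XX   read _ → write _, move →, go to q0
q0 | __[_]XX   read _ → write X, move →, go to q2
q2 | __X[X]X   read X → write X, move ←, go to q2
q2 | __[X]XX   read X → write X, move ←, go to q2
q2 | _[_]XXX   read _ → write Y, move →, go to q1
q1 | _Y[X]XX   read X → write _, move ←, go to q0
q0 | _[Y]_XX   read Y → write _, move ←, go to q1
q1 | [_]__XX   read _ → write _, move →, go to q0
q0 | _[_]_XX   read _ → write X, move →, go to q2
q2 | _X[_]XX   read _ → write Y, move →, go to q1
q1 | _XY[X]X   read X → write _, move ←, go to q0
q0 | _X[Y]_X   read Y → write _, move ←, go to q1
q1 | _[X]__X   read X → write _, move ←, go to q0
q0 | [_]___X   read _ → write X, move →, go to q2
q2 | X[_]__X   read _ → write Y, move →, go to q1
q1 | XY[_]_X   read _ → write _, move →, go to q0
q0 | XY_[_]X   read _ → write X, move →, go to q2
q2 | XY_X[X]   read X → write X, move ←, go to q2
q2 | XY_[X]X   read X → write X, move ←, go to q2
q2 | XY[_]XX   read _ → write Y, move →, go to q1
q1 | XYY[X]X   read X → write _, move ←, go to q0
q0 | XY[Y]_X   read Y → write _, move ←, go to q1
q1 | X[Y]__X
M halts after 23 transitions.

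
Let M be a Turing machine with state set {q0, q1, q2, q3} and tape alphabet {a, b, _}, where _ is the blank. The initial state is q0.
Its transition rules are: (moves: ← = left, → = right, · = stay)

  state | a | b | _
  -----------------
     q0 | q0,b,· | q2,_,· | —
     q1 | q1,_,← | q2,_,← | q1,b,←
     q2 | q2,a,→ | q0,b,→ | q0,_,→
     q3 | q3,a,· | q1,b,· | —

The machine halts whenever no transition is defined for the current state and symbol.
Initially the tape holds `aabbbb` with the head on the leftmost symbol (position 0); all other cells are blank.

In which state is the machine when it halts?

q0

state=q0 head=0 tape=[a]abbbb_   (q0,a)→(q0,b,·)
state=q0 head=0 tape=[b]abbbb_   (q0,b)→(q2,_,·)
state=q2 head=0 tape=[_]abbbb_   (q2,_)→(q0,_,→)
state=q0 head=1 tape=_[a]bbbb_   (q0,a)→(q0,b,·)
state=q0 head=1 tape=_[b]bbbb_   (q0,b)→(q2,_,·)
state=q2 head=1 tape=_[_]bbbb_   (q2,_)→(q0,_,→)
state=q0 head=2 tape=__[b]bbb_   (q0,b)→(q2,_,·)
state=q2 head=2 tape=__[_]bbb_   (q2,_)→(q0,_,→)
state=q0 head=3 tape=___[b]bb_   (q0,b)→(q2,_,·)
state=q2 head=3 tape=___[_]bb_   (q2,_)→(q0,_,→)
state=q0 head=4 tape=____[b]b_   (q0,b)→(q2,_,·)
state=q2 head=4 tape=____[_]b_   (q2,_)→(q0,_,→)
state=q0 head=5 tape=_____[b]_   (q0,b)→(q2,_,·)
state=q2 head=5 tape=_____[_]_   (q2,_)→(q0,_,→)
state=q0 head=6 tape=______[_]
No transition is defined for (q0, _); M halts in state q0.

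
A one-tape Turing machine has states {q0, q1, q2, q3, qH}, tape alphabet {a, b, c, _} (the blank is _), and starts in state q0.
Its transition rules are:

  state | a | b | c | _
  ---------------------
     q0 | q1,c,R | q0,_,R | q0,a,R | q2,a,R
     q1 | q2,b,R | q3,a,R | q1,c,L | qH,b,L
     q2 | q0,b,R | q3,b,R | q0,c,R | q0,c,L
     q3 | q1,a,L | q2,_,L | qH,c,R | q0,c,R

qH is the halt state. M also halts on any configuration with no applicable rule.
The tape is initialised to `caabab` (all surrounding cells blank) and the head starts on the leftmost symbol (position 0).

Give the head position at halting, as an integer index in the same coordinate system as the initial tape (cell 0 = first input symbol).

q0 | [c]aabab__   read c → write a, move R, go to q0
q0 | a[a]abab__   read a → write c, move R, go to q1
q1 | ac[a]bab__   read a → write b, move R, go to q2
q2 | acb[b]ab__   read b → write b, move R, go to q3
q3 | acbb[a]b__   read a → write a, move L, go to q1
q1 | acb[b]ab__   read b → write a, move R, go to q3
q3 | acba[a]b__   read a → write a, move L, go to q1
q1 | acb[a]ab__   read a → write b, move R, go to q2
q2 | acbb[a]b__   read a → write b, move R, go to q0
q0 | acbbb[b]__   read b → write _, move R, go to q0
q0 | acbbb_[_]_   read _ → write a, move R, go to q2
q2 | acbbb_a[_]   read _ → write c, move L, go to q0
q0 | acbbb_[a]c   read a → write c, move R, go to q1
q1 | acbbb_c[c]   read c → write c, move L, go to q1
q1 | acbbb_[c]c   read c → write c, move L, go to q1
q1 | acbbb[_]cc   read _ → write b, move L, go to qH
qH | acbb[b]bcc
At halt the head is at cell 4.

4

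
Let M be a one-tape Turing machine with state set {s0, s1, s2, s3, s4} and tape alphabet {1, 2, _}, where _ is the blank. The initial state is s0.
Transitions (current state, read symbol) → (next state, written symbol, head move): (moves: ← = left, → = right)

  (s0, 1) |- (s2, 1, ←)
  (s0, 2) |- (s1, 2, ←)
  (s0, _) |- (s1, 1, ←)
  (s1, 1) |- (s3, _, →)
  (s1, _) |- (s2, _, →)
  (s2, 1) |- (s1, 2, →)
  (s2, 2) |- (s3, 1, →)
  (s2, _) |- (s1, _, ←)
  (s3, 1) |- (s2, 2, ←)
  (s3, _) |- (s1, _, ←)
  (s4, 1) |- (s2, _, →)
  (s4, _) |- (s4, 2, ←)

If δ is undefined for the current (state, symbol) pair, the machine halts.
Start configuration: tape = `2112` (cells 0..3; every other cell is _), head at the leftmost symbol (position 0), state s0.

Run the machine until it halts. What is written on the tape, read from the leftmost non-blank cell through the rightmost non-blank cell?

2212

state=s0 head=0 tape=_[2]112   (s0,2)→(s1,2,←)
state=s1 head=-1 tape=[_]2112   (s1,_)→(s2,_,→)
state=s2 head=0 tape=_[2]112   (s2,2)→(s3,1,→)
state=s3 head=1 tape=_1[1]12   (s3,1)→(s2,2,←)
state=s2 head=0 tape=_[1]212   (s2,1)→(s1,2,→)
state=s1 head=1 tape=_2[2]12
The non-blank tape span at halt is 2212.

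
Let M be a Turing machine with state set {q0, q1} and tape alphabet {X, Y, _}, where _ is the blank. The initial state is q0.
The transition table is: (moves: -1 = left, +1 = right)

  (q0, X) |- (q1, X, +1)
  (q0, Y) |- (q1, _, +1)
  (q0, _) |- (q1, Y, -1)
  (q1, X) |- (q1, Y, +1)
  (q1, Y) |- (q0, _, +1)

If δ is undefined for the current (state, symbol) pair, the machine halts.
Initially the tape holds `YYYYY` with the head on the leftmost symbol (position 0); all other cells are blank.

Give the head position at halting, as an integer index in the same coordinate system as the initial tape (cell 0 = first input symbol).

state=q0 head=0 tape=[Y]YYYY_   (q0,Y)→(q1,_,+1)
state=q1 head=1 tape=_[Y]YYY_   (q1,Y)→(q0,_,+1)
state=q0 head=2 tape=__[Y]YY_   (q0,Y)→(q1,_,+1)
state=q1 head=3 tape=___[Y]Y_   (q1,Y)→(q0,_,+1)
state=q0 head=4 tape=____[Y]_   (q0,Y)→(q1,_,+1)
state=q1 head=5 tape=_____[_]
At halt the head is at cell 5.

5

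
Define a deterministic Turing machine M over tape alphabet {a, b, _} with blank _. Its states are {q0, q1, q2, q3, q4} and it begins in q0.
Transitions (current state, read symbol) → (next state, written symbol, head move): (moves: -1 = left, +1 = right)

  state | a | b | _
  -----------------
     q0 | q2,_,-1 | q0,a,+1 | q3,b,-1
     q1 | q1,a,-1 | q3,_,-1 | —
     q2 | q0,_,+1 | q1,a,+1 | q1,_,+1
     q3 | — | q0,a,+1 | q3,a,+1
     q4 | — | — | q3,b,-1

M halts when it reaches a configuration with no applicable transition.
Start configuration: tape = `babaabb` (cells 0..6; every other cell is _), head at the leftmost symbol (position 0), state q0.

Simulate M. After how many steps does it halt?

20

state=q0 head=0 tape=[b]abaabb_   (q0,b)→(q0,a,+1)
state=q0 head=1 tape=a[a]baabb_   (q0,a)→(q2,_,-1)
state=q2 head=0 tape=[a]_baabb_   (q2,a)→(q0,_,+1)
state=q0 head=1 tape=_[_]baabb_   (q0,_)→(q3,b,-1)
state=q3 head=0 tape=[_]bbaabb_   (q3,_)→(q3,a,+1)
state=q3 head=1 tape=a[b]baabb_   (q3,b)→(q0,a,+1)
state=q0 head=2 tape=aa[b]aabb_   (q0,b)→(q0,a,+1)
state=q0 head=3 tape=aaa[a]abb_   (q0,a)→(q2,_,-1)
state=q2 head=2 tape=aa[a]_abb_   (q2,a)→(q0,_,+1)
state=q0 head=3 tape=aa_[_]abb_   (q0,_)→(q3,b,-1)
state=q3 head=2 tape=aa[_]babb_   (q3,_)→(q3,a,+1)
state=q3 head=3 tape=aaa[b]abb_   (q3,b)→(q0,a,+1)
state=q0 head=4 tape=aaaa[a]bb_   (q0,a)→(q2,_,-1)
state=q2 head=3 tape=aaa[a]_bb_   (q2,a)→(q0,_,+1)
state=q0 head=4 tape=aaa_[_]bb_   (q0,_)→(q3,b,-1)
state=q3 head=3 tape=aaa[_]bbb_   (q3,_)→(q3,a,+1)
state=q3 head=4 tape=aaaa[b]bb_   (q3,b)→(q0,a,+1)
state=q0 head=5 tape=aaaaa[b]b_   (q0,b)→(q0,a,+1)
state=q0 head=6 tape=aaaaaa[b]_   (q0,b)→(q0,a,+1)
state=q0 head=7 tape=aaaaaaa[_]   (q0,_)→(q3,b,-1)
state=q3 head=6 tape=aaaaaa[a]b
M halts after 20 transitions.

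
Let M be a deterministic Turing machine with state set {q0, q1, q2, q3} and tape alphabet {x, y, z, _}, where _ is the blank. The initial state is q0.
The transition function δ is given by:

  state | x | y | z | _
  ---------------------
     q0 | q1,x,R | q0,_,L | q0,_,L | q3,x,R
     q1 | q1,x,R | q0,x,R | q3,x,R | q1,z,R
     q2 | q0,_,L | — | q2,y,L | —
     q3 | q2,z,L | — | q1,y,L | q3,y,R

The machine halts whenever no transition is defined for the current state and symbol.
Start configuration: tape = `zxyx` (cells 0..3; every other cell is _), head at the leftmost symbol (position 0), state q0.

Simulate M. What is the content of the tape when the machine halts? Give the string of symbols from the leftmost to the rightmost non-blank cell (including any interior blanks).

xyzyx

q0 | _[z]xyx   read z → write _, move L, go to q0
q0 | [_]_xyx   read _ → write x, move R, go to q3
q3 | x[_]xyx   read _ → write y, move R, go to q3
q3 | xy[x]yx   read x → write z, move L, go to q2
q2 | x[y]zyx
The non-blank tape span at halt is xyzyx.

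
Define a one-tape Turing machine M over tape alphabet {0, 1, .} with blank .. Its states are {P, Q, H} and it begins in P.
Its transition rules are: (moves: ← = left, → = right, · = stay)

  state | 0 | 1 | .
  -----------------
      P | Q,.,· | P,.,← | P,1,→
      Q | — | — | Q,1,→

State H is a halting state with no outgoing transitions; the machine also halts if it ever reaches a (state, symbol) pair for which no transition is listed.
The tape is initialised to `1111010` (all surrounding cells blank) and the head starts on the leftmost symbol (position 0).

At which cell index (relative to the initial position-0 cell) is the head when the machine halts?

5

P | ....[1]111010   read 1 → write ., move ←, go to P
P | ...[.].111010   read . → write 1, move →, go to P
P | ...1[.]111010   read . → write 1, move →, go to P
P | ...11[1]11010   read 1 → write ., move ←, go to P
P | ...1[1].11010   read 1 → write ., move ←, go to P
P | ...[1]..11010   read 1 → write ., move ←, go to P
P | ..[.]...11010   read . → write 1, move →, go to P
P | ..1[.]..11010   read . → write 1, move →, go to P
P | ..11[.].11010   read . → write 1, move →, go to P
P | ..111[.]11010   read . → write 1, move →, go to P
P | ..1111[1]1010   read 1 → write ., move ←, go to P
P | ..111[1].1010   read 1 → write ., move ←, go to P
P | ..11[1]..1010   read 1 → write ., move ←, go to P
P | ..1[1]...1010   read 1 → write ., move ←, go to P
P | ..[1]....1010   read 1 → write ., move ←, go to P
P | .[.].....1010   read . → write 1, move →, go to P
P | .1[.]....1010   read . → write 1, move →, go to P
P | .11[.]...1010   read . → write 1, move →, go to P
P | .111[.]..1010   read . → write 1, move →, go to P
P | .1111[.].1010   read . → write 1, move →, go to P
P | .11111[.]1010   read . → write 1, move →, go to P
P | .111111[1]010   read 1 → write ., move ←, go to P
P | .11111[1].010   read 1 → write ., move ←, go to P
P | .1111[1]..010   read 1 → write ., move ←, go to P
P | .111[1]...010   read 1 → write ., move ←, go to P
P | .11[1]....010   read 1 → write ., move ←, go to P
P | .1[1].....010   read 1 → write ., move ←, go to P
P | .[1]......010   read 1 → write ., move ←, go to P
P | [.].......010   read . → write 1, move →, go to P
P | 1[.]......010   read . → write 1, move →, go to P
P | 11[.].....010   read . → write 1, move →, go to P
P | 111[.]....010   read . → write 1, move →, go to P
P | 1111[.]...010   read . → write 1, move →, go to P
P | 11111[.]..010   read . → write 1, move →, go to P
P | 111111[.].010   read . → write 1, move →, go to P
P | 1111111[.]010   read . → write 1, move →, go to P
P | 11111111[0]10   read 0 → write ., move ·, go to Q
Q | 11111111[.]10   read . → write 1, move →, go to Q
Q | 111111111[1]0
At halt the head is at cell 5.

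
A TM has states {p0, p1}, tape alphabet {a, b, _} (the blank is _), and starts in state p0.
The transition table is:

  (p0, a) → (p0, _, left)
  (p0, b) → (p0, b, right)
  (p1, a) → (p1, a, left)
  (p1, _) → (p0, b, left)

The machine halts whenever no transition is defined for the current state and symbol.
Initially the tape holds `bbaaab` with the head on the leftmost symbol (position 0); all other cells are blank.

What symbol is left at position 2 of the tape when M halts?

_

p0 | [b]baaab   read b → write b, move right, go to p0
p0 | b[b]aaab   read b → write b, move right, go to p0
p0 | bb[a]aab   read a → write _, move left, go to p0
p0 | b[b]_aab   read b → write b, move right, go to p0
p0 | bb[_]aab
Cell 2 holds _ when M halts.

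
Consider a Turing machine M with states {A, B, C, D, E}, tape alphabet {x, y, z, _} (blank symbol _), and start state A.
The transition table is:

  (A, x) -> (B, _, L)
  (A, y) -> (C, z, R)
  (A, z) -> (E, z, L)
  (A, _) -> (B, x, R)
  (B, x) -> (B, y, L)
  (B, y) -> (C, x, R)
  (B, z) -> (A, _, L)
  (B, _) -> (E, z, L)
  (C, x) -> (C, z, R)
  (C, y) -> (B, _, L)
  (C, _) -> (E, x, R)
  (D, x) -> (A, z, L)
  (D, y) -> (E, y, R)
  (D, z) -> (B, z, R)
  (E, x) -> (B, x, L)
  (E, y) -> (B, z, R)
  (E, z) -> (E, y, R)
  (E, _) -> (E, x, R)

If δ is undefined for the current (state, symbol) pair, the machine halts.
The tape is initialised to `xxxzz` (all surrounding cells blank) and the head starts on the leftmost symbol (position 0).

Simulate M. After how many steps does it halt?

27

state=A head=0 tape=____[x]xxzz   (A,x)→(B,_,L)
state=B head=-1 tape=___[_]_xxzz   (B,_)→(E,z,L)
state=E head=-2 tape=__[_]z_xxzz   (E,_)→(E,x,R)
state=E head=-1 tape=__x[z]_xxzz   (E,z)→(E,y,R)
state=E head=0 tape=__xy[_]xxzz   (E,_)→(E,x,R)
state=E head=1 tape=__xyx[x]xzz   (E,x)→(B,x,L)
state=B head=0 tape=__xy[x]xxzz   (B,x)→(B,y,L)
state=B head=-1 tape=__x[y]yxxzz   (B,y)→(C,x,R)
state=C head=0 tape=__xx[y]xxzz   (C,y)→(B,_,L)
state=B head=-1 tape=__x[x]_xxzz   (B,x)→(B,y,L)
state=B head=-2 tape=__[x]y_xxzz   (B,x)→(B,y,L)
state=B head=-3 tape=_[_]yy_xxzz   (B,_)→(E,z,L)
state=E head=-4 tape=[_]zyy_xxzz   (E,_)→(E,x,R)
state=E head=-3 tape=x[z]yy_xxzz   (E,z)→(E,y,R)
state=E head=-2 tape=xy[y]y_xxzz   (E,y)→(B,z,R)
state=B head=-1 tape=xyz[y]_xxzz   (B,y)→(C,x,R)
state=C head=0 tape=xyzx[_]xxzz   (C,_)→(E,x,R)
state=E head=1 tape=xyzxx[x]xzz   (E,x)→(B,x,L)
state=B head=0 tape=xyzx[x]xxzz   (B,x)→(B,y,L)
state=B head=-1 tape=xyz[x]yxxzz   (B,x)→(B,y,L)
state=B head=-2 tape=xy[z]yyxxzz   (B,z)→(A,_,L)
state=A head=-3 tape=x[y]_yyxxzz   (A,y)→(C,z,R)
state=C head=-2 tape=xz[_]yyxxzz   (C,_)→(E,x,R)
state=E head=-1 tape=xzx[y]yxxzz   (E,y)→(B,z,R)
state=B head=0 tape=xzxz[y]xxzz   (B,y)→(C,x,R)
state=C head=1 tape=xzxzx[x]xzz   (C,x)→(C,z,R)
state=C head=2 tape=xzxzxz[x]zz   (C,x)→(C,z,R)
state=C head=3 tape=xzxzxzz[z]z
M halts after 27 transitions.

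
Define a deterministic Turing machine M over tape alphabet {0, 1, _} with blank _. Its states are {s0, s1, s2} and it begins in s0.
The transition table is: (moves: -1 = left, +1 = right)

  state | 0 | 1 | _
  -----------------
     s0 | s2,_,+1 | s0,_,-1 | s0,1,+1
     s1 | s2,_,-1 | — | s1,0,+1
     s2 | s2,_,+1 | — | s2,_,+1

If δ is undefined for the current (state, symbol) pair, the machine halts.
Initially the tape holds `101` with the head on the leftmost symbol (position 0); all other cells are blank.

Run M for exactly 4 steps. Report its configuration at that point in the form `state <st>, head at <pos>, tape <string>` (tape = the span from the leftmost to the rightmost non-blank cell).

state s2, head at 2, tape 11_1

state=s0 head=0 tape=_[1]01   (s0,1)→(s0,_,-1)
state=s0 head=-1 tape=[_]_01   (s0,_)→(s0,1,+1)
state=s0 head=0 tape=1[_]01   (s0,_)→(s0,1,+1)
state=s0 head=1 tape=11[0]1   (s0,0)→(s2,_,+1)
state=s2 head=2 tape=11_[1]
After 4 steps: state s2, head at 2, tape 11_1.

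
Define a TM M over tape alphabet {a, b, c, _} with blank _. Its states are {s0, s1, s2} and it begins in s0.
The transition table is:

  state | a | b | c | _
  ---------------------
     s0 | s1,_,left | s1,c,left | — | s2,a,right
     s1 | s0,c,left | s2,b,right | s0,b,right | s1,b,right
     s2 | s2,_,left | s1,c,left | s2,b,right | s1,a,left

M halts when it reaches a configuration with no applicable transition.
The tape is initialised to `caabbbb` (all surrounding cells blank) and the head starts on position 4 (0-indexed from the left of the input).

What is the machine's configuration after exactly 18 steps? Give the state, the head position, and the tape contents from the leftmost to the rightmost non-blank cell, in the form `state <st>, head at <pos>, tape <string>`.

state=s0 head=4 tape=caab[b]bb_   (s0,b)→(s1,c,left)
state=s1 head=3 tape=caa[b]cbb_   (s1,b)→(s2,b,right)
state=s2 head=4 tape=caab[c]bb_   (s2,c)→(s2,b,right)
state=s2 head=5 tape=caabb[b]b_   (s2,b)→(s1,c,left)
state=s1 head=4 tape=caab[b]cb_   (s1,b)→(s2,b,right)
state=s2 head=5 tape=caabb[c]b_   (s2,c)→(s2,b,right)
state=s2 head=6 tape=caabbb[b]_   (s2,b)→(s1,c,left)
state=s1 head=5 tape=caabb[b]c_   (s1,b)→(s2,b,right)
state=s2 head=6 tape=caabbb[c]_   (s2,c)→(s2,b,right)
state=s2 head=7 tape=caabbbb[_]   (s2,_)→(s1,a,left)
state=s1 head=6 tape=caabbb[b]a   (s1,b)→(s2,b,right)
state=s2 head=7 tape=caabbbb[a]   (s2,a)→(s2,_,left)
state=s2 head=6 tape=caabbb[b]_   (s2,b)→(s1,c,left)
state=s1 head=5 tape=caabb[b]c_   (s1,b)→(s2,b,right)
state=s2 head=6 tape=caabbb[c]_   (s2,c)→(s2,b,right)
state=s2 head=7 tape=caabbbb[_]   (s2,_)→(s1,a,left)
state=s1 head=6 tape=caabbb[b]a   (s1,b)→(s2,b,right)
state=s2 head=7 tape=caabbbb[a]   (s2,a)→(s2,_,left)
state=s2 head=6 tape=caabbb[b]_
After 18 steps: state s2, head at 6, tape caabbbb.

state s2, head at 6, tape caabbbb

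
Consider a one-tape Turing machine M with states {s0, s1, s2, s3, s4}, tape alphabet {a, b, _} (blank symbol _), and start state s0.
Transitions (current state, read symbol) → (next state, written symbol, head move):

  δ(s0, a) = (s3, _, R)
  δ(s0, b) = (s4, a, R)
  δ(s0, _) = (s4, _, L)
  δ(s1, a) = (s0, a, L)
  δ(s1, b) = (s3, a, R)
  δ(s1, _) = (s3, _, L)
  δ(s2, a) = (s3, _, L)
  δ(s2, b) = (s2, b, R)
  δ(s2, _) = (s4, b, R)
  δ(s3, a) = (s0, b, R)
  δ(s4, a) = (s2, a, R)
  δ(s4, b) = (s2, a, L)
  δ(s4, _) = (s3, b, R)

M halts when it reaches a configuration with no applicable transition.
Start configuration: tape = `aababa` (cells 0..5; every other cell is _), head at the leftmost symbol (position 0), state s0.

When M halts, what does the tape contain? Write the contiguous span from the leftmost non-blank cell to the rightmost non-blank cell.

s0 | [a]ababa   read a → write _, move R, go to s3
s3 | _[a]baba   read a → write b, move R, go to s0
s0 | _b[b]aba   read b → write a, move R, go to s4
s4 | _ba[a]ba   read a → write a, move R, go to s2
s2 | _baa[b]a   read b → write b, move R, go to s2
s2 | _baab[a]   read a → write _, move L, go to s3
s3 | _baa[b]_
The non-blank tape span at halt is baab.

baab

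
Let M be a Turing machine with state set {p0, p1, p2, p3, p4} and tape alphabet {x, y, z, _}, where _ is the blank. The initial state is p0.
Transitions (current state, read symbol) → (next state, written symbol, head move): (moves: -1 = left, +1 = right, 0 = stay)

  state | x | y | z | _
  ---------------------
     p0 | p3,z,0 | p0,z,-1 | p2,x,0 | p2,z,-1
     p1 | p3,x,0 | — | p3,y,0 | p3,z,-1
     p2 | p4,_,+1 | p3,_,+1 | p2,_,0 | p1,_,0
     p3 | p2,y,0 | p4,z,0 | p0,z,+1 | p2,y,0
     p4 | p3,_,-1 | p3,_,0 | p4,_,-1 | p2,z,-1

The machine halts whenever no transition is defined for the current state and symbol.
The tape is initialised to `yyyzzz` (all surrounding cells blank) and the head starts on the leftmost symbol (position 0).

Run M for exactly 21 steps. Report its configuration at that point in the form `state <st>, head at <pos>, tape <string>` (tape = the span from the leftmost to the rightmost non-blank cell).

state=p0 head=0 tape=___[y]yyzzz   (p0,y)→(p0,z,-1)
state=p0 head=-1 tape=__[_]zyyzzz   (p0,_)→(p2,z,-1)
state=p2 head=-2 tape=_[_]zzyyzzz   (p2,_)→(p1,_,0)
state=p1 head=-2 tape=_[_]zzyyzzz   (p1,_)→(p3,z,-1)
state=p3 head=-3 tape=[_]zzzyyzzz   (p3,_)→(p2,y,0)
state=p2 head=-3 tape=[y]zzzyyzzz   (p2,y)→(p3,_,+1)
state=p3 head=-2 tape=_[z]zzyyzzz   (p3,z)→(p0,z,+1)
state=p0 head=-1 tape=_z[z]zyyzzz   (p0,z)→(p2,x,0)
state=p2 head=-1 tape=_z[x]zyyzzz   (p2,x)→(p4,_,+1)
state=p4 head=0 tape=_z_[z]yyzzz   (p4,z)→(p4,_,-1)
state=p4 head=-1 tape=_z[_]_yyzzz   (p4,_)→(p2,z,-1)
state=p2 head=-2 tape=_[z]z_yyzzz   (p2,z)→(p2,_,0)
state=p2 head=-2 tape=_[_]z_yyzzz   (p2,_)→(p1,_,0)
state=p1 head=-2 tape=_[_]z_yyzzz   (p1,_)→(p3,z,-1)
state=p3 head=-3 tape=[_]zz_yyzzz   (p3,_)→(p2,y,0)
state=p2 head=-3 tape=[y]zz_yyzzz   (p2,y)→(p3,_,+1)
state=p3 head=-2 tape=_[z]z_yyzzz   (p3,z)→(p0,z,+1)
state=p0 head=-1 tape=_z[z]_yyzzz   (p0,z)→(p2,x,0)
state=p2 head=-1 tape=_z[x]_yyzzz   (p2,x)→(p4,_,+1)
state=p4 head=0 tape=_z_[_]yyzzz   (p4,_)→(p2,z,-1)
state=p2 head=-1 tape=_z[_]zyyzzz   (p2,_)→(p1,_,0)
state=p1 head=-1 tape=_z[_]zyyzzz
After 21 steps: state p1, head at -1, tape z_zyyzzz.

state p1, head at -1, tape z_zyyzzz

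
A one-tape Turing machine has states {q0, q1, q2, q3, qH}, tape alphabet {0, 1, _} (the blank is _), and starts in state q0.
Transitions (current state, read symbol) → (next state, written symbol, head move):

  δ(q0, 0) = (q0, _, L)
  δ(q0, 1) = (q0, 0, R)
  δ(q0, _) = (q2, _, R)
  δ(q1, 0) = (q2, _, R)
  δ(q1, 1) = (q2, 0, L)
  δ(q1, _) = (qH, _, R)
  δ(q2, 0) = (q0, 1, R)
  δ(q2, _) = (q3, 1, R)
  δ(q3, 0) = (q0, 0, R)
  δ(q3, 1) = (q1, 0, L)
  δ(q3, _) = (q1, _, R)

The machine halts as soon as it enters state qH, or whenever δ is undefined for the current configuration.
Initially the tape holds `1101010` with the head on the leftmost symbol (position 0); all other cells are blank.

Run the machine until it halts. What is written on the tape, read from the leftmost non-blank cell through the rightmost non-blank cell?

1__1010

state=q0 head=0 tape=_[1]101010   (q0,1)→(q0,0,R)
state=q0 head=1 tape=_0[1]01010   (q0,1)→(q0,0,R)
state=q0 head=2 tape=_00[0]1010   (q0,0)→(q0,_,L)
state=q0 head=1 tape=_0[0]_1010   (q0,0)→(q0,_,L)
state=q0 head=0 tape=_[0]__1010   (q0,0)→(q0,_,L)
state=q0 head=-1 tape=[_]___1010   (q0,_)→(q2,_,R)
state=q2 head=0 tape=_[_]__1010   (q2,_)→(q3,1,R)
state=q3 head=1 tape=_1[_]_1010   (q3,_)→(q1,_,R)
state=q1 head=2 tape=_1_[_]1010   (q1,_)→(qH,_,R)
state=qH head=3 tape=_1__[1]010
The non-blank tape span at halt is 1__1010.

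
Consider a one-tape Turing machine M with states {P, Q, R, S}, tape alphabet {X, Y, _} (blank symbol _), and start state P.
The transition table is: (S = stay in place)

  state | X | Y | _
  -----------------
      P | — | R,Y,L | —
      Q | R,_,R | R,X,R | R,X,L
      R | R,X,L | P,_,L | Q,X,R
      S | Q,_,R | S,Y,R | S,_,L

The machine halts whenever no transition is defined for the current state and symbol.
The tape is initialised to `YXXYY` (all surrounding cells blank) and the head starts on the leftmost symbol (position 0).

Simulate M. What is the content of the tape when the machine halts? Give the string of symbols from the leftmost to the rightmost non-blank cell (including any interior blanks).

state=P head=0 tape=__[Y]XXYY   (P,Y)→(R,Y,L)
state=R head=-1 tape=_[_]YXXYY   (R,_)→(Q,X,R)
state=Q head=0 tape=_X[Y]XXYY   (Q,Y)→(R,X,R)
state=R head=1 tape=_XX[X]XYY   (R,X)→(R,X,L)
state=R head=0 tape=_X[X]XXYY   (R,X)→(R,X,L)
state=R head=-1 tape=_[X]XXXYY   (R,X)→(R,X,L)
state=R head=-2 tape=[_]XXXXYY   (R,_)→(Q,X,R)
state=Q head=-1 tape=X[X]XXXYY   (Q,X)→(R,_,R)
state=R head=0 tape=X_[X]XXYY   (R,X)→(R,X,L)
state=R head=-1 tape=X[_]XXXYY   (R,_)→(Q,X,R)
state=Q head=0 tape=XX[X]XXYY   (Q,X)→(R,_,R)
state=R head=1 tape=XX_[X]XYY   (R,X)→(R,X,L)
state=R head=0 tape=XX[_]XXYY   (R,_)→(Q,X,R)
state=Q head=1 tape=XXX[X]XYY   (Q,X)→(R,_,R)
state=R head=2 tape=XXX_[X]YY   (R,X)→(R,X,L)
state=R head=1 tape=XXX[_]XYY   (R,_)→(Q,X,R)
state=Q head=2 tape=XXXX[X]YY   (Q,X)→(R,_,R)
state=R head=3 tape=XXXX_[Y]Y   (R,Y)→(P,_,L)
state=P head=2 tape=XXXX[_]_Y
The non-blank tape span at halt is XXXX__Y.

XXXX__Y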